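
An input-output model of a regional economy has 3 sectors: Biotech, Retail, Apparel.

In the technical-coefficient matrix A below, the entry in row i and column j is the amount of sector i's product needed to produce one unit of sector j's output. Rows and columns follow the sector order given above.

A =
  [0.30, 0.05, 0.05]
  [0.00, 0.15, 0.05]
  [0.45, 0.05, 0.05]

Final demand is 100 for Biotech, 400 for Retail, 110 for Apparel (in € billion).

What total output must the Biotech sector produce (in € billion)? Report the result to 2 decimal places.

x_B = 194.11

I − A =
  [   0.70    -0.05    -0.05]
  [   0.00     0.85    -0.05]
  [  -0.45    -0.05     0.95]
Cofactors of I−A, C_ij = (−1)^(i+j)·(minor ij) (rows/columns in the sector order above):
  C_11 = (0.85)(0.95) − (-0.05)(-0.05) = 0.8050
  C_12 = −[(0.00)(0.95) − (-0.05)(-0.45)] = 0.0225
  C_13 = (0.00)(-0.05) − (0.85)(-0.45) = 0.3825
  C_21 = −[(-0.05)(0.95) − (-0.05)(-0.05)] = 0.0500
  C_22 = (0.70)(0.95) − (-0.05)(-0.45) = 0.6425
  C_23 = −[(0.70)(-0.05) − (-0.05)(-0.45)] = 0.0575
  C_31 = (-0.05)(-0.05) − (-0.05)(0.85) = 0.0450
  C_32 = −[(0.70)(-0.05) − (-0.05)(0.00)] = 0.0350
  C_33 = (0.70)(0.85) − (-0.05)(0.00) = 0.5950
det(I−A) = Σ_j (I−A)_1j·C_1j = (0.70)(0.8050) + (-0.05)(0.0225) + (-0.05)(0.3825) = 0.54325
adj(I−A) = Cᵀ =
  [ 0.8050   0.0500   0.0450]
  [ 0.0225   0.6425   0.0350]
  [ 0.3825   0.0575   0.5950]
(I − A)⁻¹ = adj(I−A) / det(I−A) ≈
  [   1.4818     0.0920     0.0828]
  [   0.0414     1.1827     0.0644]
  [   0.7041     0.1058     1.0953]
x = (I − A)⁻¹ d = adj(I−A)·d / det(I−A), with det(I−A) = 0.54325:
  x_B = (0.8050·100 + 0.0500·400 + 0.0450·110) / 0.54325 = 105.45 / 0.54325 ≈ 194.11
  x_R = (0.0225·100 + 0.6425·400 + 0.0350·110) / 0.54325 = 263.10 / 0.54325 ≈ 484.31
  x_A = (0.3825·100 + 0.0575·400 + 0.5950·110) / 0.54325 = 126.70 / 0.54325 ≈ 233.23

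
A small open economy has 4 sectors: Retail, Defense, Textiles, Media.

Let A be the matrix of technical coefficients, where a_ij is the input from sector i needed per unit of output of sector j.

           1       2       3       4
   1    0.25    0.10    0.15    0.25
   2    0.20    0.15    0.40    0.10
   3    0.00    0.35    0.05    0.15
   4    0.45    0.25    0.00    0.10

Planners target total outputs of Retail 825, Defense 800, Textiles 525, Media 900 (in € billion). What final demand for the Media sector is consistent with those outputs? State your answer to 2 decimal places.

d_4 = 238.75

I − A =
  [   0.75    -0.10    -0.15    -0.25]
  [  -0.20     0.85    -0.40    -0.10]
  [   0.00    -0.35     0.95    -0.15]
  [  -0.45    -0.25     0.00     0.90]
d = (I − A) x:
  d_1 = (+0.75)·825 + (-0.10)·800 + (-0.15)·525 + (-0.25)·900 = 235.00
  d_2 = (-0.20)·825 + (+0.85)·800 + (-0.40)·525 + (-0.10)·900 = 215.00
  d_3 = (+0.00)·825 + (-0.35)·800 + (+0.95)·525 + (-0.15)·900 = 83.75
  d_4 = (-0.45)·825 + (-0.25)·800 + (+0.00)·525 + (+0.90)·900 = 238.75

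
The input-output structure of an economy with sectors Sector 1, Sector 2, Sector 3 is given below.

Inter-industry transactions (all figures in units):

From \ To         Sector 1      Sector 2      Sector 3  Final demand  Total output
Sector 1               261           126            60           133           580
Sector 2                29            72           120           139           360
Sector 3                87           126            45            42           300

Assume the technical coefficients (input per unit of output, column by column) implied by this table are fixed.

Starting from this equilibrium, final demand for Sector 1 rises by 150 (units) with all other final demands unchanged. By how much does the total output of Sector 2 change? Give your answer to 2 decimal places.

Δx_2 = 65.81

Technical coefficients a_ij = z_ij / X_j:
  a_11 = 261/580 = 0.45, a_21 = 29/580 = 0.05, a_31 = 87/580 = 0.15
  a_12 = 126/360 = 0.35, a_22 = 72/360 = 0.20, a_32 = 126/360 = 0.35
  a_13 = 60/300 = 0.20, a_23 = 120/300 = 0.40, a_33 = 45/300 = 0.15
I − A =
  [   0.55    -0.35    -0.20]
  [  -0.05     0.80    -0.40]
  [  -0.15    -0.35     0.85]
Cofactors of I−A, C_ij = (−1)^(i+j)·(minor ij) (rows/columns in the sector order above):
  C_11 = (0.80)(0.85) − (-0.40)(-0.35) = 0.5400
  C_12 = −[(-0.05)(0.85) − (-0.40)(-0.15)] = 0.1025
  C_13 = (-0.05)(-0.35) − (0.80)(-0.15) = 0.1375
  C_21 = −[(-0.35)(0.85) − (-0.20)(-0.35)] = 0.3675
  C_22 = (0.55)(0.85) − (-0.20)(-0.15) = 0.4375
  C_23 = −[(0.55)(-0.35) − (-0.35)(-0.15)] = 0.2450
  C_31 = (-0.35)(-0.40) − (-0.20)(0.80) = 0.3000
  C_32 = −[(0.55)(-0.40) − (-0.20)(-0.05)] = 0.2300
  C_33 = (0.55)(0.80) − (-0.35)(-0.05) = 0.4225
det(I−A) = Σ_j (I−A)_1j·C_1j = (0.55)(0.5400) + (-0.35)(0.1025) + (-0.20)(0.1375) = 0.233625
adj(I−A) = Cᵀ =
  [ 0.5400   0.3675   0.3000]
  [ 0.1025   0.4375   0.2300]
  [ 0.1375   0.2450   0.4225]
(I − A)⁻¹ = adj(I−A) / det(I−A) ≈
  [   2.3114     1.5730     1.2841]
  [   0.4387     1.8727     0.9845]
  [   0.5886     1.0487     1.8085]
Δx = (I − A)⁻¹ Δd with Δd having +150 in the Sector 1 component and 0 elsewhere.
So Δx_2 = L_21 · (+150), where L_21 = adj(I−A)_21 / det(I−A) = 0.1025 / 0.233625.
Δx_2 = 0.1025 × (+150) / 0.233625 = 15.375 / 0.233625 ≈ 65.81.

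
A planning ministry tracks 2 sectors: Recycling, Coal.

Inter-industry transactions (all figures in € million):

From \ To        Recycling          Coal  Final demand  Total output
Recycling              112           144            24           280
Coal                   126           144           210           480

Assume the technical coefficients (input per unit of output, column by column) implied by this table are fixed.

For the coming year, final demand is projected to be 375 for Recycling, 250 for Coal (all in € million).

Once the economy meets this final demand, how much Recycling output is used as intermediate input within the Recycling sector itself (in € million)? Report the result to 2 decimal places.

z_RR = 473.68

Technical coefficients a_ij = z_ij / X_j:
  a_RR = 112/280 = 0.40, a_CR = 126/280 = 0.45
  a_RC = 144/480 = 0.30, a_CC = 144/480 = 0.30
I − A =
  [   0.60    -0.30]
  [  -0.45     0.70]
det(I−A) = (0.60)(0.70) − (-0.30)(-0.45) = 0.2850
adj(I−A) = [[0.70, 0.30], [0.45, 0.60]]
(I − A)⁻¹ = adj(I−A) / det(I−A) ≈
  [   2.4561     1.0526]
  [   1.5789     2.1053]
First solve x = (I − A)⁻¹ d = adj(I−A)·d / det(I−A); in particular x_R = (0.70·375 + 0.30·250) / 0.2850 = 337.50 / 0.2850 ≈ 1184.2105.
Intermediate flow from R to R: z_RR = a_RR · x_R = 0.40 × 337.50 / 0.2850 = 135.00 / 0.2850 ≈ 473.68.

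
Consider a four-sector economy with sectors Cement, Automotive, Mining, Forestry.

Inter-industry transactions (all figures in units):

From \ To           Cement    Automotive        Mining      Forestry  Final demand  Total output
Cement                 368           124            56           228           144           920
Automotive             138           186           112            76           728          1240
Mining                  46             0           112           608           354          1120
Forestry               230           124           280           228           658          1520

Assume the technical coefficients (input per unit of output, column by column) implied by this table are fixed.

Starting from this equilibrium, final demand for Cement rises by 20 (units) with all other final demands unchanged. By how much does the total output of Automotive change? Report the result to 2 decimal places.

Δx_2 = 8.90

Technical coefficients a_ij = z_ij / X_j:
  a_11 = 368/920 = 0.40, a_21 = 138/920 = 0.15, a_31 = 46/920 = 0.05, a_41 = 230/920 = 0.25
  a_12 = 124/1240 = 0.10, a_22 = 186/1240 = 0.15, a_32 = 0/1240 = 0.00, a_42 = 124/1240 = 0.10
  a_13 = 56/1120 = 0.05, a_23 = 112/1120 = 0.10, a_33 = 112/1120 = 0.10, a_43 = 280/1120 = 0.25
  a_14 = 228/1520 = 0.15, a_24 = 76/1520 = 0.05, a_34 = 608/1520 = 0.40, a_44 = 228/1520 = 0.15
I − A =
  [   0.60    -0.10    -0.05    -0.15]
  [  -0.15     0.85    -0.10    -0.05]
  [  -0.05     0.00     0.90    -0.40]
  [  -0.25    -0.10    -0.25     0.85]
Compute the cofactors C_ij = (−1)^(i+j)·(3×3 minor ij) of I−A; the adjugate is their transpose:
adj(I−A) = Cᵀ =
  [ 0.556750   0.082000   0.079000   0.140250]
  [ 0.125875   0.356250   0.067375   0.074875]
  [ 0.126875   0.039000   0.382375   0.204625]
  [ 0.215875   0.077500   0.143625   0.442875]
det(I−A) = Σ_j (I−A)_1j·C_1j = (0.60)(0.556750) + (-0.10)(0.125875) + (-0.05)(0.126875) + (-0.15)(0.215875) = 0.2827375
(I − A)⁻¹ = adj(I−A) / det(I−A) ≈
  [   1.9691     0.2900     0.2794     0.4960]
  [   0.4452     1.2600     0.2383     0.2648]
  [   0.4487     0.1379     1.3524     0.7237]
  [   0.7635     0.2741     0.5080     1.5664]
Δx = (I − A)⁻¹ Δd with Δd having +20 in the Cement component and 0 elsewhere.
So Δx_2 = L_21 · (+20), where L_21 = adj(I−A)_21 / det(I−A) = 0.125875 / 0.2827375.
Δx_2 = 0.125875 × (+20) / 0.2827375 = 2.5175 / 0.2827375 ≈ 8.90.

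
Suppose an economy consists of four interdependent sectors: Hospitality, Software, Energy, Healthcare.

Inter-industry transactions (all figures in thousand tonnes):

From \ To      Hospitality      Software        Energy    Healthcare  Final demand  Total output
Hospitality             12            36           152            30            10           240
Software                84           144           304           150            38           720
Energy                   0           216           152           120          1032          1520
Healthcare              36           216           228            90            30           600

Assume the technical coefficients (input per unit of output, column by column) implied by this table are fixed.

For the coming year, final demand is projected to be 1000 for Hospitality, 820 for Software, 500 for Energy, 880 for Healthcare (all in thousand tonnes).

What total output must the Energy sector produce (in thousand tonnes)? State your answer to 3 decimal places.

Technical coefficients a_ij = z_ij / X_j:
  a_11 = 12/240 = 0.05, a_21 = 84/240 = 0.35, a_31 = 0/240 = 0.00, a_41 = 36/240 = 0.15
  a_12 = 36/720 = 0.05, a_22 = 144/720 = 0.20, a_32 = 216/720 = 0.30, a_42 = 216/720 = 0.30
  a_13 = 152/1520 = 0.10, a_23 = 304/1520 = 0.20, a_33 = 152/1520 = 0.10, a_43 = 228/1520 = 0.15
  a_14 = 30/600 = 0.05, a_24 = 150/600 = 0.25, a_34 = 120/600 = 0.20, a_44 = 90/600 = 0.15
I − A =
  [   0.95    -0.05    -0.10    -0.05]
  [  -0.35     0.80    -0.20    -0.25]
  [   0.00    -0.30     0.90    -0.20]
  [  -0.15    -0.30    -0.15     0.85]
Compute the cofactors C_ij = (−1)^(i+j)·(3×3 minor ij) of I−A; the adjugate is their transpose:
adj(I−A) = Cᵀ =
  [ 0.446250   0.084000   0.079875   0.069750]
  [ 0.297000   0.688500   0.231750   0.274500]
  [ 0.145500   0.298500   0.546750   0.225000]
  [ 0.209250   0.310500   0.192375   0.600750]
det(I−A) = Σ_j (I−A)_1j·C_1j = (0.95)(0.446250) + (-0.05)(0.297000) + (-0.10)(0.145500) + (-0.05)(0.209250) = 0.384075
(I − A)⁻¹ = adj(I−A) / det(I−A) ≈
  [   1.1619     0.2187     0.2080     0.1816]
  [   0.7733     1.7926     0.6034     0.7147]
  [   0.3788     0.7772     1.4236     0.5858]
  [   0.5448     0.8084     0.5009     1.5641]
x = (I − A)⁻¹ d = adj(I−A)·d / det(I−A), with det(I−A) = 0.384075:
  x_1 = (0.446250·1000 + 0.084000·820 + 0.079875·500 + 0.069750·880) / 0.384075 = 616.4475 / 0.384075 ≈ 1605.019
  x_2 = (0.297000·1000 + 0.688500·820 + 0.231750·500 + 0.274500·880) / 0.384075 = 1219.005 / 0.384075 ≈ 3173.872
  x_3 = (0.145500·1000 + 0.298500·820 + 0.546750·500 + 0.225000·880) / 0.384075 = 861.645 / 0.384075 ≈ 2243.429
  x_4 = (0.209250·1000 + 0.310500·820 + 0.192375·500 + 0.600750·880) / 0.384075 = 1088.7075 / 0.384075 ≈ 2834.622

x_3 = 2243.429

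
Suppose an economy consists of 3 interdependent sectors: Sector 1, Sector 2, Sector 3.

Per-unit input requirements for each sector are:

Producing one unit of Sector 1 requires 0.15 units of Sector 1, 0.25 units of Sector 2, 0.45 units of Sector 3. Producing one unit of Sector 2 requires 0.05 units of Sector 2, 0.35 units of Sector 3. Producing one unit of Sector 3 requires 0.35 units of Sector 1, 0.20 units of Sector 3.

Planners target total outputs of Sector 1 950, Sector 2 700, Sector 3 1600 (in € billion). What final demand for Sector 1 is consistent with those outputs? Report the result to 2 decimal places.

d_1 = 247.50

I − A =
  [   0.85     0.00    -0.35]
  [  -0.25     0.95     0.00]
  [  -0.45    -0.35     0.80]
d = (I − A) x:
  d_1 = (+0.85)·950 + (+0.00)·700 + (-0.35)·1600 = 247.50
  d_2 = (-0.25)·950 + (+0.95)·700 + (+0.00)·1600 = 427.50
  d_3 = (-0.45)·950 + (-0.35)·700 + (+0.80)·1600 = 607.50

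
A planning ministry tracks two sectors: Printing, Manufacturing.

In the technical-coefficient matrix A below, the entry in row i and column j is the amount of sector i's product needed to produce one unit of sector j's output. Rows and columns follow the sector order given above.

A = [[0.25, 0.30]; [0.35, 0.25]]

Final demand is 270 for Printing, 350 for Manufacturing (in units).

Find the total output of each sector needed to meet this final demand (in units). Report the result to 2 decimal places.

x_P = 672.13, x_M = 780.33

I − A =
  [   0.75    -0.30]
  [  -0.35     0.75]
det(I−A) = (0.75)(0.75) − (-0.30)(-0.35) = 0.4575
adj(I−A) = [[0.75, 0.30], [0.35, 0.75]]
(I − A)⁻¹ = adj(I−A) / det(I−A) ≈
  [   1.6393     0.6557]
  [   0.7650     1.6393]
x = (I − A)⁻¹ d = adj(I−A)·d / det(I−A), with det(I−A) = 0.4575:
  x_P = (0.75·270 + 0.30·350) / 0.4575 = 307.50 / 0.4575 ≈ 672.13
  x_M = (0.35·270 + 0.75·350) / 0.4575 = 357.00 / 0.4575 ≈ 780.33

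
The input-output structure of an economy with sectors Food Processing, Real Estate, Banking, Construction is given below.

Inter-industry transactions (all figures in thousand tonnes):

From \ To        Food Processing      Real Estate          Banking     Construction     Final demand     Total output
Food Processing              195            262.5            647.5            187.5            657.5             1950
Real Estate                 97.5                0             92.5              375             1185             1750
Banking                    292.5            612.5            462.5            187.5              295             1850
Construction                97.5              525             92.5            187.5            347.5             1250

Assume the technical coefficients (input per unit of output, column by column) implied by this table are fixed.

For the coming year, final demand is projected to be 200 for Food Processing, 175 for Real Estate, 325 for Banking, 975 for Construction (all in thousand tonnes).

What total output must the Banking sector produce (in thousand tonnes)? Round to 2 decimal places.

x_B = 1328.80

Technical coefficients a_ij = z_ij / X_j:
  a_FF = 195/1950 = 0.10, a_RF = 97.5/1950 = 0.05, a_BF = 292.5/1950 = 0.15, a_CF = 97.5/1950 = 0.05
  a_FR = 262.5/1750 = 0.15, a_RR = 0/1750 = 0.00, a_BR = 612.5/1750 = 0.35, a_CR = 525/1750 = 0.30
  a_FB = 647.5/1850 = 0.35, a_RB = 92.5/1850 = 0.05, a_BB = 462.5/1850 = 0.25, a_CB = 92.5/1850 = 0.05
  a_FC = 187.5/1250 = 0.15, a_RC = 375/1250 = 0.30, a_BC = 187.5/1250 = 0.15, a_CC = 187.5/1250 = 0.15
I − A =
  [   0.90    -0.15    -0.35    -0.15]
  [  -0.05     1.00    -0.05    -0.30]
  [  -0.15    -0.35     0.75    -0.15]
  [  -0.05    -0.30    -0.05     0.85]
Compute the cofactors C_ij = (−1)^(i+j)·(3×3 minor ij) of I−A; the adjugate is their transpose:
adj(I−A) = Cᵀ =
  [ 0.540125   0.250750   0.284375   0.234000]
  [ 0.051750   0.513000   0.071875   0.202875]
  [ 0.143875   0.332625   0.665625   0.260250]
  [ 0.058500   0.215375   0.081250   0.593875]
det(I−A) = Σ_j (I−A)_1j·C_1j = (0.90)(0.540125) + (-0.15)(0.051750) + (-0.35)(0.143875) + (-0.15)(0.058500) = 0.41921875
(I − A)⁻¹ = adj(I−A) / det(I−A) ≈
  [   1.2884     0.5981     0.6783     0.5582]
  [   0.1234     1.2237     0.1714     0.4839]
  [   0.3432     0.7934     1.5878     0.6208]
  [   0.1395     0.5138     0.1938     1.4166]
x = (I − A)⁻¹ d = adj(I−A)·d / det(I−A), with det(I−A) = 0.41921875:
  x_F = (0.540125·200 + 0.250750·175 + 0.284375·325 + 0.234000·975) / 0.41921875 = 472.478125 / 0.41921875 ≈ 1127.04
  x_R = (0.051750·200 + 0.513000·175 + 0.071875·325 + 0.202875·975) / 0.41921875 = 321.2875 / 0.41921875 ≈ 766.40
  x_B = (0.143875·200 + 0.332625·175 + 0.665625·325 + 0.260250·975) / 0.41921875 = 557.05625 / 0.41921875 ≈ 1328.80
  x_C = (0.058500·200 + 0.215375·175 + 0.081250·325 + 0.593875·975) / 0.41921875 = 654.825 / 0.41921875 ≈ 1562.01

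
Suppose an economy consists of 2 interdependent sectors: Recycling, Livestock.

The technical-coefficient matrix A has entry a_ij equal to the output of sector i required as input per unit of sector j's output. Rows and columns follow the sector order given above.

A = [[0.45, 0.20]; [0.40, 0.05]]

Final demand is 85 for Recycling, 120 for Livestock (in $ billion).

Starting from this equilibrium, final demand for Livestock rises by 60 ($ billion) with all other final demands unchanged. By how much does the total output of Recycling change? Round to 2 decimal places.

I − A =
  [   0.55    -0.20]
  [  -0.40     0.95]
det(I−A) = (0.55)(0.95) − (-0.20)(-0.40) = 0.4425
adj(I−A) = [[0.95, 0.20], [0.40, 0.55]]
(I − A)⁻¹ = adj(I−A) / det(I−A) ≈
  [   2.1469     0.4520]
  [   0.9040     1.2429]
Δx = (I − A)⁻¹ Δd with Δd having +60 in the Livestock component and 0 elsewhere.
So Δx_1 = L_12 · (+60), where L_12 = adj(I−A)_12 / det(I−A) = 0.20 / 0.4425.
Δx_1 = 0.20 × (+60) / 0.4425 = 12.00 / 0.4425 ≈ 27.12.

Δx_1 = 27.12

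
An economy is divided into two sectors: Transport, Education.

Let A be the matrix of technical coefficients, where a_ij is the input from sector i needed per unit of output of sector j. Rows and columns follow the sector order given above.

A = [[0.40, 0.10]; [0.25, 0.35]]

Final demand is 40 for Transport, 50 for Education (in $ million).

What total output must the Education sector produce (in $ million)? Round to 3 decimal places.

x_E = 109.589

I − A =
  [   0.60    -0.10]
  [  -0.25     0.65]
det(I−A) = (0.60)(0.65) − (-0.10)(-0.25) = 0.3650
adj(I−A) = [[0.65, 0.10], [0.25, 0.60]]
(I − A)⁻¹ = adj(I−A) / det(I−A) ≈
  [   1.7808     0.2740]
  [   0.6849     1.6438]
x = (I − A)⁻¹ d = adj(I−A)·d / det(I−A), with det(I−A) = 0.3650:
  x_T = (0.65·40 + 0.10·50) / 0.3650 = 31.00 / 0.3650 ≈ 84.932
  x_E = (0.25·40 + 0.60·50) / 0.3650 = 40.00 / 0.3650 ≈ 109.589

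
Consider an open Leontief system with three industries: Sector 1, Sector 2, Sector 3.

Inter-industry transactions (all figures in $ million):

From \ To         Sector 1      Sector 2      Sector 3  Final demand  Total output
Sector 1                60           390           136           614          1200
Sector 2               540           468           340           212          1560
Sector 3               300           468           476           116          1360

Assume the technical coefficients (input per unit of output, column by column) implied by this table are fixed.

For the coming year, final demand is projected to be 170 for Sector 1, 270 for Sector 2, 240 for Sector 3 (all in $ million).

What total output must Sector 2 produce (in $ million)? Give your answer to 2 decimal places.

x_2 = 1194.30

Technical coefficients a_ij = z_ij / X_j:
  a_11 = 60/1200 = 0.05, a_21 = 540/1200 = 0.45, a_31 = 300/1200 = 0.25
  a_12 = 390/1560 = 0.25, a_22 = 468/1560 = 0.30, a_32 = 468/1560 = 0.30
  a_13 = 136/1360 = 0.10, a_23 = 340/1360 = 0.25, a_33 = 476/1360 = 0.35
I − A =
  [   0.95    -0.25    -0.10]
  [  -0.45     0.70    -0.25]
  [  -0.25    -0.30     0.65]
Cofactors of I−A, C_ij = (−1)^(i+j)·(minor ij) (rows/columns in the sector order above):
  C_11 = (0.70)(0.65) − (-0.25)(-0.30) = 0.3800
  C_12 = −[(-0.45)(0.65) − (-0.25)(-0.25)] = 0.3550
  C_13 = (-0.45)(-0.30) − (0.70)(-0.25) = 0.3100
  C_21 = −[(-0.25)(0.65) − (-0.10)(-0.30)] = 0.1925
  C_22 = (0.95)(0.65) − (-0.10)(-0.25) = 0.5925
  C_23 = −[(0.95)(-0.30) − (-0.25)(-0.25)] = 0.3475
  C_31 = (-0.25)(-0.25) − (-0.10)(0.70) = 0.1325
  C_32 = −[(0.95)(-0.25) − (-0.10)(-0.45)] = 0.2825
  C_33 = (0.95)(0.70) − (-0.25)(-0.45) = 0.5525
det(I−A) = Σ_j (I−A)_1j·C_1j = (0.95)(0.3800) + (-0.25)(0.3550) + (-0.10)(0.3100) = 0.24125
adj(I−A) = Cᵀ =
  [ 0.3800   0.1925   0.1325]
  [ 0.3550   0.5925   0.2825]
  [ 0.3100   0.3475   0.5525]
(I − A)⁻¹ = adj(I−A) / det(I−A) ≈
  [   1.5751     0.7979     0.5492]
  [   1.4715     2.4560     1.1710]
  [   1.2850     1.4404     2.2902]
x = (I − A)⁻¹ d = adj(I−A)·d / det(I−A), with det(I−A) = 0.24125:
  x_1 = (0.3800·170 + 0.1925·270 + 0.1325·240) / 0.24125 = 148.375 / 0.24125 ≈ 615.03
  x_2 = (0.3550·170 + 0.5925·270 + 0.2825·240) / 0.24125 = 288.125 / 0.24125 ≈ 1194.30
  x_3 = (0.3100·170 + 0.3475·270 + 0.5525·240) / 0.24125 = 279.125 / 0.24125 ≈ 1156.99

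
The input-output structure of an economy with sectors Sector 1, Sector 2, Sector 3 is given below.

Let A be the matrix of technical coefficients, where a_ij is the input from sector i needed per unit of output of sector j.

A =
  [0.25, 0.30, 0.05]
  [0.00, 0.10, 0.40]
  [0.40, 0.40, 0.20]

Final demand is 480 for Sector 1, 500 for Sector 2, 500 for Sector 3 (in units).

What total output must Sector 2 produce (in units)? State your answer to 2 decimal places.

I − A =
  [   0.75    -0.30    -0.05]
  [   0.00     0.90    -0.40]
  [  -0.40    -0.40     0.80]
Cofactors of I−A, C_ij = (−1)^(i+j)·(minor ij) (rows/columns in the sector order above):
  C_11 = (0.90)(0.80) − (-0.40)(-0.40) = 0.5600
  C_12 = −[(0.00)(0.80) − (-0.40)(-0.40)] = 0.1600
  C_13 = (0.00)(-0.40) − (0.90)(-0.40) = 0.3600
  C_21 = −[(-0.30)(0.80) − (-0.05)(-0.40)] = 0.2600
  C_22 = (0.75)(0.80) − (-0.05)(-0.40) = 0.5800
  C_23 = −[(0.75)(-0.40) − (-0.30)(-0.40)] = 0.4200
  C_31 = (-0.30)(-0.40) − (-0.05)(0.90) = 0.1650
  C_32 = −[(0.75)(-0.40) − (-0.05)(0.00)] = 0.3000
  C_33 = (0.75)(0.90) − (-0.30)(0.00) = 0.6750
det(I−A) = Σ_j (I−A)_1j·C_1j = (0.75)(0.5600) + (-0.30)(0.1600) + (-0.05)(0.3600) = 0.3540
adj(I−A) = Cᵀ =
  [ 0.5600   0.2600   0.1650]
  [ 0.1600   0.5800   0.3000]
  [ 0.3600   0.4200   0.6750]
(I − A)⁻¹ = adj(I−A) / det(I−A) ≈
  [   1.5819     0.7345     0.4661]
  [   0.4520     1.6384     0.8475]
  [   1.0169     1.1864     1.9068]
x = (I − A)⁻¹ d = adj(I−A)·d / det(I−A), with det(I−A) = 0.3540:
  x_1 = (0.5600·480 + 0.2600·500 + 0.1650·500) / 0.3540 = 481.30 / 0.3540 ≈ 1359.60
  x_2 = (0.1600·480 + 0.5800·500 + 0.3000·500) / 0.3540 = 516.80 / 0.3540 ≈ 1459.89
  x_3 = (0.3600·480 + 0.4200·500 + 0.6750·500) / 0.3540 = 720.30 / 0.3540 ≈ 2034.75

x_2 = 1459.89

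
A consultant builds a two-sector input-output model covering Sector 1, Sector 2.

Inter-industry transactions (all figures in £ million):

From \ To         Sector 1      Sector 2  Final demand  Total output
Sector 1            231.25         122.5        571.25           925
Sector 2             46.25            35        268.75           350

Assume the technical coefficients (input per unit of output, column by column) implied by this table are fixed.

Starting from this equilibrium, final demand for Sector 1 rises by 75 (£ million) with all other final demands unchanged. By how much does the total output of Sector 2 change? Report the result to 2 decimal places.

Δx_2 = 5.70

Technical coefficients a_ij = z_ij / X_j:
  a_11 = 231.25/925 = 0.25, a_21 = 46.25/925 = 0.05
  a_12 = 122.5/350 = 0.35, a_22 = 35/350 = 0.10
I − A =
  [   0.75    -0.35]
  [  -0.05     0.90]
det(I−A) = (0.75)(0.90) − (-0.35)(-0.05) = 0.6575
adj(I−A) = [[0.90, 0.35], [0.05, 0.75]]
(I − A)⁻¹ = adj(I−A) / det(I−A) ≈
  [   1.3688     0.5323]
  [   0.0760     1.1407]
Δx = (I − A)⁻¹ Δd with Δd having +75 in the Sector 1 component and 0 elsewhere.
So Δx_2 = L_21 · (+75), where L_21 = adj(I−A)_21 / det(I−A) = 0.05 / 0.6575.
Δx_2 = 0.05 × (+75) / 0.6575 = 3.75 / 0.6575 ≈ 5.70.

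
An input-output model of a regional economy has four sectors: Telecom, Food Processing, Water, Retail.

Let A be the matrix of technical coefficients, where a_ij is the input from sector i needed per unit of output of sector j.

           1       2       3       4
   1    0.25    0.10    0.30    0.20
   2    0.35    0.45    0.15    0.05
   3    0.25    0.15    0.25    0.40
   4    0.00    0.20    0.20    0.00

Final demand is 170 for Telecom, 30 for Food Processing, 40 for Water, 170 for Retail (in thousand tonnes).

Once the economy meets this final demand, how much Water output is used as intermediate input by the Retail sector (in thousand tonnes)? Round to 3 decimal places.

z_34 = 182.067

I − A =
  [   0.75    -0.10    -0.30    -0.20]
  [  -0.35     0.55    -0.15    -0.05]
  [  -0.25    -0.15     0.75    -0.40]
  [   0.00    -0.20    -0.20     1.00]
Compute the cofactors C_ij = (−1)^(i+j)·(3×3 minor ij) of I−A; the adjugate is their transpose:
adj(I−A) = Cᵀ =
  [ 0.325000   0.172000   0.206000   0.156000]
  [ 0.274500   0.417500   0.239000   0.171375]
  [ 0.215500   0.207500   0.356000   0.195875]
  [ 0.098000   0.125000   0.119000   0.205500]
det(I−A) = Σ_j (I−A)_1j·C_1j = (0.75)(0.325000) + (-0.10)(0.274500) + (-0.30)(0.215500) + (-0.20)(0.098000) = 0.13205
(I − A)⁻¹ = adj(I−A) / det(I−A) ≈
  [   2.4612     1.3025     1.5600     1.1814]
  [   2.0788     3.1617     1.8099     1.2978]
  [   1.6320     1.5714     2.6959     1.4833]
  [   0.7421     0.9466     0.9012     1.5562]
First solve x = (I − A)⁻¹ d = adj(I−A)·d / det(I−A); in particular x_4 = (0.098000·170 + 0.125000·30 + 0.119000·40 + 0.205500·170) / 0.13205 = 60.105 / 0.13205 ≈ 455.16850.
Intermediate flow from 3 to 4: z_34 = a_34 · x_4 = 0.40 × 60.105 / 0.13205 = 24.042 / 0.13205 ≈ 182.067.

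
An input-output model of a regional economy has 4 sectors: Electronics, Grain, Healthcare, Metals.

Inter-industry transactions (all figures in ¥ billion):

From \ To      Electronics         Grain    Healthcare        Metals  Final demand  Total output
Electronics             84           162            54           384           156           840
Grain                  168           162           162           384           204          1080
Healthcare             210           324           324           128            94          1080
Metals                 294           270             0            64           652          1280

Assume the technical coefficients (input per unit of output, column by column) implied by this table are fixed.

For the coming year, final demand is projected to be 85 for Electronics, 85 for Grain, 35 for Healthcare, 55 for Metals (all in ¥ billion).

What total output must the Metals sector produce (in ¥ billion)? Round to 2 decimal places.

Technical coefficients a_ij = z_ij / X_j:
  a_EE = 84/840 = 0.10, a_GE = 168/840 = 0.20, a_HE = 210/840 = 0.25, a_ME = 294/840 = 0.35
  a_EG = 162/1080 = 0.15, a_GG = 162/1080 = 0.15, a_HG = 324/1080 = 0.30, a_MG = 270/1080 = 0.25
  a_EH = 54/1080 = 0.05, a_GH = 162/1080 = 0.15, a_HH = 324/1080 = 0.30, a_MH = 0/1080 = 0.00
  a_EM = 384/1280 = 0.30, a_GM = 384/1280 = 0.30, a_HM = 128/1280 = 0.10, a_MM = 64/1280 = 0.05
I − A =
  [   0.90    -0.15    -0.05    -0.30]
  [  -0.20     0.85    -0.15    -0.30]
  [  -0.25    -0.30     0.70    -0.10]
  [  -0.35    -0.25     0.00     0.95]
Compute the cofactors C_ij = (−1)^(i+j)·(3×3 minor ij) of I−A; the adjugate is their transpose:
adj(I−A) = Cᵀ =
  [ 0.466250   0.167750   0.069250   0.207500]
  [ 0.247375   0.511375   0.127250   0.253000]
  [ 0.306375   0.307125   0.510750   0.247500]
  [ 0.236875   0.196375   0.059000   0.454750]
det(I−A) = Σ_j (I−A)_1j·C_1j = (0.90)(0.466250) + (-0.15)(0.247375) + (-0.05)(0.306375) + (-0.30)(0.236875) = 0.2961375
(I − A)⁻¹ = adj(I−A) / det(I−A) ≈
  [   1.5744     0.5665     0.2338     0.7007]
  [   0.8353     1.7268     0.4297     0.8543]
  [   1.0346     1.0371     1.7247     0.8358]
  [   0.7999     0.6631     0.1992     1.5356]
x = (I − A)⁻¹ d = adj(I−A)·d / det(I−A), with det(I−A) = 0.2961375:
  x_E = (0.466250·85 + 0.167750·85 + 0.069250·35 + 0.207500·55) / 0.2961375 = 67.72625 / 0.2961375 ≈ 228.70
  x_G = (0.247375·85 + 0.511375·85 + 0.127250·35 + 0.253000·55) / 0.2961375 = 82.8625 / 0.2961375 ≈ 279.81
  x_H = (0.306375·85 + 0.307125·85 + 0.510750·35 + 0.247500·55) / 0.2961375 = 83.63625 / 0.2961375 ≈ 282.42
  x_M = (0.236875·85 + 0.196375·85 + 0.059000·35 + 0.454750·55) / 0.2961375 = 63.9025 / 0.2961375 ≈ 215.79

x_M = 215.79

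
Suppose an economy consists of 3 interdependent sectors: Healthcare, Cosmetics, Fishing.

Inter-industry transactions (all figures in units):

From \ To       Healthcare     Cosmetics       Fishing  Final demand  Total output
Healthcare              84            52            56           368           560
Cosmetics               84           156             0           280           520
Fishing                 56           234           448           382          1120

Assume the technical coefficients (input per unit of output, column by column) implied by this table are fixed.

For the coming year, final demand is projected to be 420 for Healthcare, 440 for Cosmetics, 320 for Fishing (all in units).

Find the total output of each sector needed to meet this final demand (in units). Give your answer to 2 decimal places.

Technical coefficients a_ij = z_ij / X_j:
  a_11 = 84/560 = 0.15, a_21 = 84/560 = 0.15, a_31 = 56/560 = 0.10
  a_12 = 52/520 = 0.10, a_22 = 156/520 = 0.30, a_32 = 234/520 = 0.45
  a_13 = 56/1120 = 0.05, a_23 = 0/1120 = 0.00, a_33 = 448/1120 = 0.40
I − A =
  [   0.85    -0.10    -0.05]
  [  -0.15     0.70     0.00]
  [  -0.10    -0.45     0.60]
Cofactors of I−A, C_ij = (−1)^(i+j)·(minor ij) (rows/columns in the sector order above):
  C_11 = (0.70)(0.60) − (0.00)(-0.45) = 0.4200
  C_12 = −[(-0.15)(0.60) − (0.00)(-0.10)] = 0.0900
  C_13 = (-0.15)(-0.45) − (0.70)(-0.10) = 0.1375
  C_21 = −[(-0.10)(0.60) − (-0.05)(-0.45)] = 0.0825
  C_22 = (0.85)(0.60) − (-0.05)(-0.10) = 0.5050
  C_23 = −[(0.85)(-0.45) − (-0.10)(-0.10)] = 0.3925
  C_31 = (-0.10)(0.00) − (-0.05)(0.70) = 0.0350
  C_32 = −[(0.85)(0.00) − (-0.05)(-0.15)] = 0.0075
  C_33 = (0.85)(0.70) − (-0.10)(-0.15) = 0.5800
det(I−A) = Σ_j (I−A)_1j·C_1j = (0.85)(0.4200) + (-0.10)(0.0900) + (-0.05)(0.1375) = 0.341125
adj(I−A) = Cᵀ =
  [ 0.4200   0.0825   0.0350]
  [ 0.0900   0.5050   0.0075]
  [ 0.1375   0.3925   0.5800]
(I − A)⁻¹ = adj(I−A) / det(I−A) ≈
  [   1.2312     0.2418     0.1026]
  [   0.2638     1.4804     0.0220]
  [   0.4031     1.1506     1.7003]
x = (I − A)⁻¹ d = adj(I−A)·d / det(I−A), with det(I−A) = 0.341125:
  x_1 = (0.4200·420 + 0.0825·440 + 0.0350·320) / 0.341125 = 223.90 / 0.341125 ≈ 656.36
  x_2 = (0.0900·420 + 0.5050·440 + 0.0075·320) / 0.341125 = 262.40 / 0.341125 ≈ 769.22
  x_3 = (0.1375·420 + 0.3925·440 + 0.5800·320) / 0.341125 = 416.05 / 0.341125 ≈ 1219.64

x_1 = 656.36, x_2 = 769.22, x_3 = 1219.64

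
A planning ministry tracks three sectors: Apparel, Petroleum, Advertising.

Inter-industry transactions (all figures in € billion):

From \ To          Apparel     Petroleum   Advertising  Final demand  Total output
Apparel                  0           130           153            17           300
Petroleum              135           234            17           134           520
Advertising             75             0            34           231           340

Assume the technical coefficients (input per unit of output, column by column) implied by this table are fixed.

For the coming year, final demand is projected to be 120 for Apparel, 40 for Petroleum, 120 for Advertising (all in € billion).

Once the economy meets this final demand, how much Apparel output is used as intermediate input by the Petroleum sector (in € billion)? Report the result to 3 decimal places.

z_12 = 85.095

Technical coefficients a_ij = z_ij / X_j:
  a_11 = 0/300 = 0.00, a_21 = 135/300 = 0.45, a_31 = 75/300 = 0.25
  a_12 = 130/520 = 0.25, a_22 = 234/520 = 0.45, a_32 = 0/520 = 0.00
  a_13 = 153/340 = 0.45, a_23 = 17/340 = 0.05, a_33 = 34/340 = 0.10
I − A =
  [   1.00    -0.25    -0.45]
  [  -0.45     0.55    -0.05]
  [  -0.25     0.00     0.90]
Cofactors of I−A, C_ij = (−1)^(i+j)·(minor ij) (rows/columns in the sector order above):
  C_11 = (0.55)(0.90) − (-0.05)(0.00) = 0.4950
  C_12 = −[(-0.45)(0.90) − (-0.05)(-0.25)] = 0.4175
  C_13 = (-0.45)(0.00) − (0.55)(-0.25) = 0.1375
  C_21 = −[(-0.25)(0.90) − (-0.45)(0.00)] = 0.2250
  C_22 = (1.00)(0.90) − (-0.45)(-0.25) = 0.7875
  C_23 = −[(1.00)(0.00) − (-0.25)(-0.25)] = 0.0625
  C_31 = (-0.25)(-0.05) − (-0.45)(0.55) = 0.2600
  C_32 = −[(1.00)(-0.05) − (-0.45)(-0.45)] = 0.2525
  C_33 = (1.00)(0.55) − (-0.25)(-0.45) = 0.4375
det(I−A) = Σ_j (I−A)_1j·C_1j = (1.00)(0.4950) + (-0.25)(0.4175) + (-0.45)(0.1375) = 0.32875
adj(I−A) = Cᵀ =
  [ 0.4950   0.2250   0.2600]
  [ 0.4175   0.7875   0.2525]
  [ 0.1375   0.0625   0.4375]
(I − A)⁻¹ = adj(I−A) / det(I−A) ≈
  [   1.5057     0.6844     0.7909]
  [   1.2700     2.3954     0.7681]
  [   0.4183     0.1901     1.3308]
First solve x = (I − A)⁻¹ d = adj(I−A)·d / det(I−A); in particular x_2 = (0.4175·120 + 0.7875·40 + 0.2525·120) / 0.32875 = 111.90 / 0.32875 ≈ 340.38023.
Intermediate flow from 1 to 2: z_12 = a_12 · x_2 = 0.25 × 111.90 / 0.32875 = 27.975 / 0.32875 ≈ 85.095.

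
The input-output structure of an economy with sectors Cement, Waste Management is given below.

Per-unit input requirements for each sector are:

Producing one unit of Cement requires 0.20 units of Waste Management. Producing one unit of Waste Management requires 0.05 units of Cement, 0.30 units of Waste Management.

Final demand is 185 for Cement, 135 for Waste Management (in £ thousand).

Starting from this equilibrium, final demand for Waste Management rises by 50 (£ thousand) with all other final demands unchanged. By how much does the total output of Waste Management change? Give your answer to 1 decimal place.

I − A =
  [   1.00    -0.05]
  [  -0.20     0.70]
det(I−A) = (1.00)(0.70) − (-0.05)(-0.20) = 0.6900
adj(I−A) = [[0.70, 0.05], [0.20, 1.00]]
(I − A)⁻¹ = adj(I−A) / det(I−A) ≈
  [   1.0145     0.0725]
  [   0.2899     1.4493]
Δx = (I − A)⁻¹ Δd with Δd having +50 in the Waste Management component and 0 elsewhere.
So Δx_2 = L_22 · (+50), where L_22 = adj(I−A)_22 / det(I−A) = 1.00 / 0.6900.
Δx_2 = 1.00 × (+50) / 0.6900 = 50.00 / 0.6900 ≈ 72.5.

Δx_2 = 72.5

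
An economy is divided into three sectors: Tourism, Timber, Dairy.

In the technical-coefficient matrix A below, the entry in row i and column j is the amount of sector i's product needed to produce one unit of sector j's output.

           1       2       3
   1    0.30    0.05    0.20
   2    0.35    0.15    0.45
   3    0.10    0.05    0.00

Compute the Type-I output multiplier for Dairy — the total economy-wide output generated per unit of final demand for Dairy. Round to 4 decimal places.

m_3 = 2.1429

I − A =
  [   0.70    -0.05    -0.20]
  [  -0.35     0.85    -0.45]
  [  -0.10    -0.05     1.00]
Cofactors of I−A, C_ij = (−1)^(i+j)·(minor ij) (rows/columns in the sector order above):
  C_11 = (0.85)(1.00) − (-0.45)(-0.05) = 0.8275
  C_12 = −[(-0.35)(1.00) − (-0.45)(-0.10)] = 0.3950
  C_13 = (-0.35)(-0.05) − (0.85)(-0.10) = 0.1025
  C_21 = −[(-0.05)(1.00) − (-0.20)(-0.05)] = 0.0600
  C_22 = (0.70)(1.00) − (-0.20)(-0.10) = 0.6800
  C_23 = −[(0.70)(-0.05) − (-0.05)(-0.10)] = 0.0400
  C_31 = (-0.05)(-0.45) − (-0.20)(0.85) = 0.1925
  C_32 = −[(0.70)(-0.45) − (-0.20)(-0.35)] = 0.3850
  C_33 = (0.70)(0.85) − (-0.05)(-0.35) = 0.5775
det(I−A) = Σ_j (I−A)_1j·C_1j = (0.70)(0.8275) + (-0.05)(0.3950) + (-0.20)(0.1025) = 0.5390
adj(I−A) = Cᵀ =
  [ 0.8275   0.0600   0.1925]
  [ 0.3950   0.6800   0.3850]
  [ 0.1025   0.0400   0.5775]
(I − A)⁻¹ = adj(I−A) / det(I−A) ≈
  [   1.53525     0.11132     0.35714]
  [   0.73284     1.26160     0.71429]
  [   0.19017     0.07421     1.07143]
The output multiplier for sector j is the column-j sum of the Leontief inverse (I − A)⁻¹ = adj(I−A) / det(I−A).
Column 3 of adj(I−A): (0.1925, 0.3850, 0.5775); det(I−A) = 0.5390.
m_3 = (0.1925 + 0.3850 + 0.5775) / 0.5390 = 1.155 / 0.5390 ≈ 2.1429.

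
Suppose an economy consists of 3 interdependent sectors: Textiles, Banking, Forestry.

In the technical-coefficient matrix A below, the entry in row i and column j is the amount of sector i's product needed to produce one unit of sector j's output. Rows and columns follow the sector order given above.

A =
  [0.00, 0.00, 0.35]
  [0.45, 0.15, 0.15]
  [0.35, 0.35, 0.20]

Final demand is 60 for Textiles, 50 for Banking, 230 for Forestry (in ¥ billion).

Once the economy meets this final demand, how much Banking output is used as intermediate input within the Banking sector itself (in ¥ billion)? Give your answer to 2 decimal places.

z_BB = 41.44

I − A =
  [   1.00     0.00    -0.35]
  [  -0.45     0.85    -0.15]
  [  -0.35    -0.35     0.80]
Cofactors of I−A, C_ij = (−1)^(i+j)·(minor ij) (rows/columns in the sector order above):
  C_11 = (0.85)(0.80) − (-0.15)(-0.35) = 0.6275
  C_12 = −[(-0.45)(0.80) − (-0.15)(-0.35)] = 0.4125
  C_13 = (-0.45)(-0.35) − (0.85)(-0.35) = 0.4550
  C_21 = −[(0.00)(0.80) − (-0.35)(-0.35)] = 0.1225
  C_22 = (1.00)(0.80) − (-0.35)(-0.35) = 0.6775
  C_23 = −[(1.00)(-0.35) − (0.00)(-0.35)] = 0.3500
  C_31 = (0.00)(-0.15) − (-0.35)(0.85) = 0.2975
  C_32 = −[(1.00)(-0.15) − (-0.35)(-0.45)] = 0.3075
  C_33 = (1.00)(0.85) − (0.00)(-0.45) = 0.8500
det(I−A) = Σ_j (I−A)_1j·C_1j = (1.00)(0.6275) + (0.00)(0.4125) + (-0.35)(0.4550) = 0.46825
adj(I−A) = Cᵀ =
  [ 0.6275   0.1225   0.2975]
  [ 0.4125   0.6775   0.3075]
  [ 0.4550   0.3500   0.8500]
(I − A)⁻¹ = adj(I−A) / det(I−A) ≈
  [   1.3401     0.2616     0.6353]
  [   0.8809     1.4469     0.6567]
  [   0.9717     0.7475     1.8153]
First solve x = (I − A)⁻¹ d = adj(I−A)·d / det(I−A); in particular x_B = (0.4125·60 + 0.6775·50 + 0.3075·230) / 0.46825 = 129.35 / 0.46825 ≈ 276.2413.
Intermediate flow from B to B: z_BB = a_BB · x_B = 0.15 × 129.35 / 0.46825 = 19.4025 / 0.46825 ≈ 41.44.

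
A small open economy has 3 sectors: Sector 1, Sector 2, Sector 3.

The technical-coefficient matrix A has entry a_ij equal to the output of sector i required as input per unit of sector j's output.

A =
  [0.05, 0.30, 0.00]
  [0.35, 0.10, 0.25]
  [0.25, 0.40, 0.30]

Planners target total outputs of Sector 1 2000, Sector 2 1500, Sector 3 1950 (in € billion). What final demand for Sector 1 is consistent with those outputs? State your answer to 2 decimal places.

d_1 = 1450.00

I − A =
  [   0.95    -0.30     0.00]
  [  -0.35     0.90    -0.25]
  [  -0.25    -0.40     0.70]
d = (I − A) x:
  d_1 = (+0.95)·2000 + (-0.30)·1500 + (+0.00)·1950 = 1450.00
  d_2 = (-0.35)·2000 + (+0.90)·1500 + (-0.25)·1950 = 162.50
  d_3 = (-0.25)·2000 + (-0.40)·1500 + (+0.70)·1950 = 265.00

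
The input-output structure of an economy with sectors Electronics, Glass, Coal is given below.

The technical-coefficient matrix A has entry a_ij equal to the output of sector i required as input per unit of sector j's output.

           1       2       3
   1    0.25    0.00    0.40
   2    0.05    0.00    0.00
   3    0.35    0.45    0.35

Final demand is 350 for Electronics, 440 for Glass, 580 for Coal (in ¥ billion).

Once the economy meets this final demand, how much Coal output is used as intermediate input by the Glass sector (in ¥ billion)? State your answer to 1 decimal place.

z_32 = 233.8

I − A =
  [   0.75     0.00    -0.40]
  [  -0.05     1.00     0.00]
  [  -0.35    -0.45     0.65]
Cofactors of I−A, C_ij = (−1)^(i+j)·(minor ij) (rows/columns in the sector order above):
  C_11 = (1.00)(0.65) − (0.00)(-0.45) = 0.6500
  C_12 = −[(-0.05)(0.65) − (0.00)(-0.35)] = 0.0325
  C_13 = (-0.05)(-0.45) − (1.00)(-0.35) = 0.3725
  C_21 = −[(0.00)(0.65) − (-0.40)(-0.45)] = 0.1800
  C_22 = (0.75)(0.65) − (-0.40)(-0.35) = 0.3475
  C_23 = −[(0.75)(-0.45) − (0.00)(-0.35)] = 0.3375
  C_31 = (0.00)(0.00) − (-0.40)(1.00) = 0.4000
  C_32 = −[(0.75)(0.00) − (-0.40)(-0.05)] = 0.0200
  C_33 = (0.75)(1.00) − (0.00)(-0.05) = 0.7500
det(I−A) = Σ_j (I−A)_1j·C_1j = (0.75)(0.6500) + (0.00)(0.0325) + (-0.40)(0.3725) = 0.3385
adj(I−A) = Cᵀ =
  [ 0.6500   0.1800   0.4000]
  [ 0.0325   0.3475   0.0200]
  [ 0.3725   0.3375   0.7500]
(I − A)⁻¹ = adj(I−A) / det(I−A) ≈
  [   1.9202     0.5318     1.1817]
  [   0.0960     1.0266     0.0591]
  [   1.1004     0.9970     2.2157]
First solve x = (I − A)⁻¹ d = adj(I−A)·d / det(I−A); in particular x_2 = (0.0325·350 + 0.3475·440 + 0.0200·580) / 0.3385 = 175.875 / 0.3385 ≈ 519.572.
Intermediate flow from 3 to 2: z_32 = a_32 · x_2 = 0.45 × 175.875 / 0.3385 = 79.14375 / 0.3385 ≈ 233.8.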